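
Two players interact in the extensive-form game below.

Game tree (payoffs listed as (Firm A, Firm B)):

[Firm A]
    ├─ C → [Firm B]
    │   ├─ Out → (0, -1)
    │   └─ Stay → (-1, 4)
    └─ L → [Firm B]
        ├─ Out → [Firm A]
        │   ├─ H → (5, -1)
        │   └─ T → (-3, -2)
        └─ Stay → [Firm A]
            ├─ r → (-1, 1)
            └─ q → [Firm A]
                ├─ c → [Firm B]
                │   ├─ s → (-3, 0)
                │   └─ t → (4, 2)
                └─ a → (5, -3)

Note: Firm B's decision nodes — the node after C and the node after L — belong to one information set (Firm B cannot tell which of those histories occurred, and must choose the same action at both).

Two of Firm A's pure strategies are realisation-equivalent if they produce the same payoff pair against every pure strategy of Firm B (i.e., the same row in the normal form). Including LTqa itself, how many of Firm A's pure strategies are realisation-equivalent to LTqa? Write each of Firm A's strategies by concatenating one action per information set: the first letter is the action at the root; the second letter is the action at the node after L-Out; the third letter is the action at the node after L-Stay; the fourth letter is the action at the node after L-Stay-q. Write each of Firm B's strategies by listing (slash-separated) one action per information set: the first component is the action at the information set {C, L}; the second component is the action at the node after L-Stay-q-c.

1

Row for LTqa (columns Out/s, Out/t, Stay/s, Stay/t): (-3,-2) (-3,-2) (5,-3) (5,-3).
Every one of Firm A's information sets is on the play path for some reply by Firm B when Firm A follows LTqa.
Changing the action at any of them therefore changes at least one column, so only LTqa itself gives this row.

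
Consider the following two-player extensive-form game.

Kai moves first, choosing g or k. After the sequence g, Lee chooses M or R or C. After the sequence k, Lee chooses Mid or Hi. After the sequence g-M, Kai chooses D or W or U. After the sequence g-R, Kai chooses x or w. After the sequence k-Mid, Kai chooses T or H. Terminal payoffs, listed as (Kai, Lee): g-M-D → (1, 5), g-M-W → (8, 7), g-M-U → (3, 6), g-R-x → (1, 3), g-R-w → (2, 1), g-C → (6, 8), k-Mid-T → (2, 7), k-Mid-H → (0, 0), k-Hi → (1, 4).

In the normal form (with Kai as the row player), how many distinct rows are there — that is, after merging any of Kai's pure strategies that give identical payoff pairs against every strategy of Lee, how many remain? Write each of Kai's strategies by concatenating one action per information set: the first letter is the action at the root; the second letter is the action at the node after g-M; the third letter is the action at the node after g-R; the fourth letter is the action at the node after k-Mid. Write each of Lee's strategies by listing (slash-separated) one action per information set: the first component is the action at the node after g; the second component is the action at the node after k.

8

Kai has 24 pure strategies: gDxT, gDxH, gDwT, gDwH, gWxT, gWxH, gWwT, gWwH, gUxT, gUxH, gUwT, gUwH, kDxT, kDxH, kDwT, kDwH, kWxT, kWxH, kWwT, kWwH, kUxT, kUxH, kUwT, kUwH. Columns: M/Mid, M/Hi, R/Mid, R/Hi, C/Mid, C/Hi.
{gDxT, gDxH} → row (1,5) (1,5) (1,3) (1,3) (6,8) (6,8)
{gDwT, gDwH} → row (1,5) (1,5) (2,1) (2,1) (6,8) (6,8)
{gWxT, gWxH} → row (8,7) (8,7) (1,3) (1,3) (6,8) (6,8)
{gWwT, gWwH} → row (8,7) (8,7) (2,1) (2,1) (6,8) (6,8)
{gUxT, gUxH} → row (3,6) (3,6) (1,3) (1,3) (6,8) (6,8)
{gUwT, gUwH} → row (3,6) (3,6) (2,1) (2,1) (6,8) (6,8)
{kDxT, kDwT, kWxT, kWwT, kUxT, kUwT} → row (2,7) (1,4) (2,7) (1,4) (2,7) (1,4)
{kDxH, kDwH, kWxH, kWwH, kUxH, kUwH} → row (0,0) (1,4) (0,0) (1,4) (0,0) (1,4)
That's 8 distinct rows out of 24 strategies.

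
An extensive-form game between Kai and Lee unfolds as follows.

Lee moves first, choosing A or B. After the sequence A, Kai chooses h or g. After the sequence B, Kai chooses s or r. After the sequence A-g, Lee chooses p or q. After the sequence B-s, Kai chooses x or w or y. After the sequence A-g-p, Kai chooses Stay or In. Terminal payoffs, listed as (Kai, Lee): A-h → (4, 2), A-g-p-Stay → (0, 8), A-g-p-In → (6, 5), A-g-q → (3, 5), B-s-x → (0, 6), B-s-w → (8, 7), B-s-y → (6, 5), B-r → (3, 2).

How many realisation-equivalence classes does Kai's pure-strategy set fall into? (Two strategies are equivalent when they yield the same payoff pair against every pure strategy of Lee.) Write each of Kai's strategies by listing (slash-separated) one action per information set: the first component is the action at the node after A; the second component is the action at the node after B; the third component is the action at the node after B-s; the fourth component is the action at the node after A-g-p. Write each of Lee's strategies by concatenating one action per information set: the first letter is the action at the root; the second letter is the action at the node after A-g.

12

Kai has 24 pure strategies: h/s/x/Stay, h/s/x/In, h/s/w/Stay, h/s/w/In, h/s/y/Stay, h/s/y/In, h/r/x/Stay, h/r/x/In, h/r/w/Stay, h/r/w/In, h/r/y/Stay, h/r/y/In, g/s/x/Stay, g/s/x/In, g/s/w/Stay, g/s/w/In, g/s/y/Stay, g/s/y/In, g/r/x/Stay, g/r/x/In, g/r/w/Stay, g/r/w/In, g/r/y/Stay, g/r/y/In. Columns: Ap, Aq, Bp, Bq.
{h/s/x/Stay, h/s/x/In} → row (4,2) (4,2) (0,6) (0,6)
{h/s/w/Stay, h/s/w/In} → row (4,2) (4,2) (8,7) (8,7)
{h/s/y/Stay, h/s/y/In} → row (4,2) (4,2) (6,5) (6,5)
{h/r/x/Stay, h/r/x/In, h/r/w/Stay, h/r/w/In, h/r/y/Stay, h/r/y/In} → row (4,2) (4,2) (3,2) (3,2)
{g/s/x/Stay} → row (0,8) (3,5) (0,6) (0,6)
{g/s/x/In} → row (6,5) (3,5) (0,6) (0,6)
{g/s/w/Stay} → row (0,8) (3,5) (8,7) (8,7)
{g/s/w/In} → row (6,5) (3,5) (8,7) (8,7)
{g/s/y/Stay} → row (0,8) (3,5) (6,5) (6,5)
{g/s/y/In} → row (6,5) (3,5) (6,5) (6,5)
{g/r/x/Stay, g/r/w/Stay, g/r/y/Stay} → row (0,8) (3,5) (3,2) (3,2)
{g/r/x/In, g/r/w/In, g/r/y/In} → row (6,5) (3,5) (3,2) (3,2)
That's 12 distinct rows out of 24 strategies.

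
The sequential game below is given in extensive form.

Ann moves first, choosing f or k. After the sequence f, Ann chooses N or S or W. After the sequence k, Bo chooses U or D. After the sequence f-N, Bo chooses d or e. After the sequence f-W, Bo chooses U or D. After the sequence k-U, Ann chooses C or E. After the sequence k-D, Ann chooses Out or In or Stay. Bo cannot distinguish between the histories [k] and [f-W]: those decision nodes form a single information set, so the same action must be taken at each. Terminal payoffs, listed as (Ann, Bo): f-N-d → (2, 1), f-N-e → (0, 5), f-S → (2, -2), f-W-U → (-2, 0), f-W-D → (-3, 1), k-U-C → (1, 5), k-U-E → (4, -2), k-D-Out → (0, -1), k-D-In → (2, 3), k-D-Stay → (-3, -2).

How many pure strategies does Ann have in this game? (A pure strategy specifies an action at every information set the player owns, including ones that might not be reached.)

36

Ann owns the root with actions {f, k} — two choices.
Ann owns the node after f with actions {N, S, W} — three choices.
Ann owns the node after k-U with actions {C, E} — two choices.
Ann owns the node after k-D with actions {Out, In, Stay} — three choices.
A pure strategy fixes one action at each information set independently, so the count is the product 2 × 3 × 2 × 3 = 36.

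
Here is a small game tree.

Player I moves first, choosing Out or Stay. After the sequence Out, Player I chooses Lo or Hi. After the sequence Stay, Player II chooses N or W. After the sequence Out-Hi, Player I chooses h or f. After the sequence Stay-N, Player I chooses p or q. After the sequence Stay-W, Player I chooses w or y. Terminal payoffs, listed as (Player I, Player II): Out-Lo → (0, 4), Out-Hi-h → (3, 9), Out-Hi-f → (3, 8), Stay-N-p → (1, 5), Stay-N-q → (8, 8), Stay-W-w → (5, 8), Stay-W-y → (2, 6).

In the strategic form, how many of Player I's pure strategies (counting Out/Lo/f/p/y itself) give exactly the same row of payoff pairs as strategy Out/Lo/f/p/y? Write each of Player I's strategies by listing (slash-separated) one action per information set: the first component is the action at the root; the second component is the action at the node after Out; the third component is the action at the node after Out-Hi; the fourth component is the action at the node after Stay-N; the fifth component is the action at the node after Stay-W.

8

Row for Out/Lo/f/p/y (columns N, W): (0,4) (0,4).
Under Out/Lo/f/p/y, Player I's choice at the node after Out-Hi and at the node after Stay-N and at the node after Stay-W can never be reached regardless of what Player II does, so varying those choices leaves every outcome unchanged.
Holding the reachable choices fixed and varying the unreachable ones freely already gives 2 × 2 × 2 = 8 equivalent strategies.
No other strategy reproduces this row, so those 8 are the full class: Out/Lo/h/p/w, Out/Lo/h/p/y, Out/Lo/h/q/w, Out/Lo/h/q/y, Out/Lo/f/p/w, Out/Lo/f/p/y, Out/Lo/f/q/w, Out/Lo/f/q/y.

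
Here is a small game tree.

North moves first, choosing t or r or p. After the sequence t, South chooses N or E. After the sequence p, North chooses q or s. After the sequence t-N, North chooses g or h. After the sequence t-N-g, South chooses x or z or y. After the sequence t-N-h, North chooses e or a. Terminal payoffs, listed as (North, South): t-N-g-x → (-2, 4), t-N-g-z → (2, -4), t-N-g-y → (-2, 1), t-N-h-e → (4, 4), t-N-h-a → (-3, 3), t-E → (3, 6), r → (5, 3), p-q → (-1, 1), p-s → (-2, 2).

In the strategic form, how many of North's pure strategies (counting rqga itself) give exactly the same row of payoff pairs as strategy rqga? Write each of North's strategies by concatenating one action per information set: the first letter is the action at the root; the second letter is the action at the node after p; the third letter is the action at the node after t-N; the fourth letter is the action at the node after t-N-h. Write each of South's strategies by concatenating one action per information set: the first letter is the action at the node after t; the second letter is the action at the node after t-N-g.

Row for rqga (columns Nx, Nz, Ny, Ex, Ez, Ey): (5,3) (5,3) (5,3) (5,3) (5,3) (5,3).
Under rqga, North's choice at the node after p and at the node after t-N and at the node after t-N-h can never be reached regardless of what South does, so varying those choices leaves every outcome unchanged.
Holding the reachable choices fixed and varying the unreachable ones freely already gives 2 × 2 × 2 = 8 equivalent strategies.
No other strategy reproduces this row, so those 8 are the full class: rqge, rqga, rqhe, rqha, rsge, rsga, rshe, rsha.

8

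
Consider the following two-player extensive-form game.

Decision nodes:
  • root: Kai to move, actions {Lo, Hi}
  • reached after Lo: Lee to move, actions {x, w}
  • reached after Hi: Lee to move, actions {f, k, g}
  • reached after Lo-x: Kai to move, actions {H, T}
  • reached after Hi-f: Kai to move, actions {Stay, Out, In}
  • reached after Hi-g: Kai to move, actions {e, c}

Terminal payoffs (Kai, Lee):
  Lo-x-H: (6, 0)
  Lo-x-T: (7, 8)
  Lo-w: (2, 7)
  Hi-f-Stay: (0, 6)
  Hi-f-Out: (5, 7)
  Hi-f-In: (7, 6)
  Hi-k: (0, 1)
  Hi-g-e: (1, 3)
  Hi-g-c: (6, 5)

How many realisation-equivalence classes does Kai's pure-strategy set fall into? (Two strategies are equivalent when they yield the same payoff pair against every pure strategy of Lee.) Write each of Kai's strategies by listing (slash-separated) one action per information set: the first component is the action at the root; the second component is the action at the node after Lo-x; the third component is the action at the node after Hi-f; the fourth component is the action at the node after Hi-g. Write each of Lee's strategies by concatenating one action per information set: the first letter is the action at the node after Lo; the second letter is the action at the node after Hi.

8

Kai has 24 pure strategies: Lo/H/Stay/e, Lo/H/Stay/c, Lo/H/Out/e, Lo/H/Out/c, Lo/H/In/e, Lo/H/In/c, Lo/T/Stay/e, Lo/T/Stay/c, Lo/T/Out/e, Lo/T/Out/c, Lo/T/In/e, Lo/T/In/c, Hi/H/Stay/e, Hi/H/Stay/c, Hi/H/Out/e, Hi/H/Out/c, Hi/H/In/e, Hi/H/In/c, Hi/T/Stay/e, Hi/T/Stay/c, Hi/T/Out/e, Hi/T/Out/c, Hi/T/In/e, Hi/T/In/c. Columns: xf, xk, xg, wf, wk, wg.
{Lo/H/Stay/e, Lo/H/Stay/c, Lo/H/Out/e, Lo/H/Out/c, Lo/H/In/e, Lo/H/In/c} → row (6,0) (6,0) (6,0) (2,7) (2,7) (2,7)
{Lo/T/Stay/e, Lo/T/Stay/c, Lo/T/Out/e, Lo/T/Out/c, Lo/T/In/e, Lo/T/In/c} → row (7,8) (7,8) (7,8) (2,7) (2,7) (2,7)
{Hi/H/Stay/e, Hi/T/Stay/e} → row (0,6) (0,1) (1,3) (0,6) (0,1) (1,3)
{Hi/H/Stay/c, Hi/T/Stay/c} → row (0,6) (0,1) (6,5) (0,6) (0,1) (6,5)
{Hi/H/Out/e, Hi/T/Out/e} → row (5,7) (0,1) (1,3) (5,7) (0,1) (1,3)
{Hi/H/Out/c, Hi/T/Out/c} → row (5,7) (0,1) (6,5) (5,7) (0,1) (6,5)
{Hi/H/In/e, Hi/T/In/e} → row (7,6) (0,1) (1,3) (7,6) (0,1) (1,3)
{Hi/H/In/c, Hi/T/In/c} → row (7,6) (0,1) (6,5) (7,6) (0,1) (6,5)
That's 8 distinct rows out of 24 strategies.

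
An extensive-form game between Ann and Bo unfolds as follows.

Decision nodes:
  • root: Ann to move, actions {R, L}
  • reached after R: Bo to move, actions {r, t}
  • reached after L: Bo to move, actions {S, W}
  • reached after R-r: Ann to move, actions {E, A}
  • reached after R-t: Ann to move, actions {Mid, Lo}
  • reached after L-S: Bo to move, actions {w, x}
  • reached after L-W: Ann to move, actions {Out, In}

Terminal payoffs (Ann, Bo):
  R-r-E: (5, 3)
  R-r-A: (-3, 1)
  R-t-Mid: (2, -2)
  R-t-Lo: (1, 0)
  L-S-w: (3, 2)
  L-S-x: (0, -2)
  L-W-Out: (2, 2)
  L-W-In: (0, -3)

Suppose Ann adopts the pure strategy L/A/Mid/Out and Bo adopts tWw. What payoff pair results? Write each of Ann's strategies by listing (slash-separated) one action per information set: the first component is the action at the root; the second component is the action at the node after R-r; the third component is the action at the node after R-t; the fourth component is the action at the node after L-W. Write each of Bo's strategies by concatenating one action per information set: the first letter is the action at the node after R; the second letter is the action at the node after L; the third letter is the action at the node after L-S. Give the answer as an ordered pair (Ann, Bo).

Trace the play path from the root:
  Ann plays L
  Bo plays W at [L]
  Ann plays Out at [L-W]
→ terminal payoff (2, 2).
(Ann's choice at the node after R-r is never reached on this path, so it doesn't affect the outcome.)

(2, 2)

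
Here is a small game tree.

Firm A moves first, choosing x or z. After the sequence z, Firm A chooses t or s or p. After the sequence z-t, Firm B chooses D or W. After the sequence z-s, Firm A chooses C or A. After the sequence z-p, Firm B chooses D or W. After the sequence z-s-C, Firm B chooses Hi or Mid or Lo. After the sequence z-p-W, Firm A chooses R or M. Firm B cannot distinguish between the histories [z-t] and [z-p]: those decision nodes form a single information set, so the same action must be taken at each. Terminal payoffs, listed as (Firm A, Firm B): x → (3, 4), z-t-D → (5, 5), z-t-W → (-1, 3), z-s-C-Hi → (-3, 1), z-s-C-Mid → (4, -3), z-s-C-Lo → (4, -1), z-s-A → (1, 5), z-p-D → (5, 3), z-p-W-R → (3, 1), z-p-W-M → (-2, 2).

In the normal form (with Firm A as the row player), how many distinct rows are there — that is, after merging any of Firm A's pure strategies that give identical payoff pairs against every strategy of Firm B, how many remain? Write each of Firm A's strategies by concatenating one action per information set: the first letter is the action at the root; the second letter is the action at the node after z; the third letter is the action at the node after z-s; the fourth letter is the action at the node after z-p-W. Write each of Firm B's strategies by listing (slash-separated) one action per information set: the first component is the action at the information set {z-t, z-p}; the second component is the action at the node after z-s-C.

Firm A has 24 pure strategies: xtCR, xtCM, xtAR, xtAM, xsCR, xsCM, xsAR, xsAM, xpCR, xpCM, xpAR, xpAM, ztCR, ztCM, ztAR, ztAM, zsCR, zsCM, zsAR, zsAM, zpCR, zpCM, zpAR, zpAM. Columns: D/Hi, D/Mid, D/Lo, W/Hi, W/Mid, W/Lo.
{xtCR, xtCM, xtAR, xtAM, xsCR, xsCM, xsAR, xsAM, xpCR, xpCM, xpAR, xpAM} → row (3,4) (3,4) (3,4) (3,4) (3,4) (3,4)
{ztCR, ztCM, ztAR, ztAM} → row (5,5) (5,5) (5,5) (-1,3) (-1,3) (-1,3)
{zsCR, zsCM} → row (-3,1) (4,-3) (4,-1) (-3,1) (4,-3) (4,-1)
{zsAR, zsAM} → row (1,5) (1,5) (1,5) (1,5) (1,5) (1,5)
{zpCR, zpAR} → row (5,3) (5,3) (5,3) (3,1) (3,1) (3,1)
{zpCM, zpAM} → row (5,3) (5,3) (5,3) (-2,2) (-2,2) (-2,2)
That's 6 distinct rows out of 24 strategies.

6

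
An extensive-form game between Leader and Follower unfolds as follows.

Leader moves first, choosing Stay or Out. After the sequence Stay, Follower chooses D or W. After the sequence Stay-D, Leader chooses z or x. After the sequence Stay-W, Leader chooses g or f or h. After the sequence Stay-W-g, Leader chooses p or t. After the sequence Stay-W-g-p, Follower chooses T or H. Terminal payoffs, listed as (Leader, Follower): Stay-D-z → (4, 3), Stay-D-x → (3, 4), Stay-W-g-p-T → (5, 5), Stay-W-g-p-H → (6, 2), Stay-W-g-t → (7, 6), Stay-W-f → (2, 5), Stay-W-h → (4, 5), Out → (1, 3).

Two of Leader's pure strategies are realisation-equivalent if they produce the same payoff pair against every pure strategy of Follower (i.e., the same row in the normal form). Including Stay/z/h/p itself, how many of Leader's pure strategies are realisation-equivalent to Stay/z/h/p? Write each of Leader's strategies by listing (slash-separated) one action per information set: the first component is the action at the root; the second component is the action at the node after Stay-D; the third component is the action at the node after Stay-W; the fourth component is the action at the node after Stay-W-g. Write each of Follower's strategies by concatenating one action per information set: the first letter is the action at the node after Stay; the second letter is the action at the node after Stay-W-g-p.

2

Row for Stay/z/h/p (columns DT, DH, WT, WH): (4,3) (4,3) (4,5) (4,5).
Under Stay/z/h/p, Leader's choice at the node after Stay-W-g can never be reached regardless of what Follower does, so varying those choices leaves every outcome unchanged.
Holding the reachable choices fixed and varying the unreachable one freely already gives 2 equivalent strategies.
No other strategy reproduces this row, so those 2 are the full class: Stay/z/h/p, Stay/z/h/t.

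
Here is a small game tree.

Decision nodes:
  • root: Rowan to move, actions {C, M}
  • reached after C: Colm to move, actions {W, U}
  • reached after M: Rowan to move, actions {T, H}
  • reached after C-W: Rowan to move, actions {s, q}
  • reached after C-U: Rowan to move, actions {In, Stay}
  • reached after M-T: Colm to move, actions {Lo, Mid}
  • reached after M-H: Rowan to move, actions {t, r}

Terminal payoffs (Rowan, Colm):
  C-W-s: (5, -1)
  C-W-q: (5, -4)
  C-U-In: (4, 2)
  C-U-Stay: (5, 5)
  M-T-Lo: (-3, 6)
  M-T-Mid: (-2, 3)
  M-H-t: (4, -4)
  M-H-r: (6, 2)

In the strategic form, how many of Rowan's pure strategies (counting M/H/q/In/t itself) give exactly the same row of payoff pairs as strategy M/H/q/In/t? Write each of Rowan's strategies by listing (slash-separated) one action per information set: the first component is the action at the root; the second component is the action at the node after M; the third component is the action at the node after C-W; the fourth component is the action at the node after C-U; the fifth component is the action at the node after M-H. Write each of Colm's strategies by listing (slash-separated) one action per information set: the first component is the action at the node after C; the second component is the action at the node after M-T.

4

Row for M/H/q/In/t (columns W/Lo, W/Mid, U/Lo, U/Mid): (4,-4) (4,-4) (4,-4) (4,-4).
Under M/H/q/In/t, Rowan's choice at the node after C-W and at the node after C-U can never be reached regardless of what Colm does, so varying those choices leaves every outcome unchanged.
Holding the reachable choices fixed and varying the unreachable ones freely already gives 2 × 2 = 4 equivalent strategies.
No other strategy reproduces this row, so those 4 are the full class: M/H/s/In/t, M/H/s/Stay/t, M/H/q/In/t, M/H/q/Stay/t.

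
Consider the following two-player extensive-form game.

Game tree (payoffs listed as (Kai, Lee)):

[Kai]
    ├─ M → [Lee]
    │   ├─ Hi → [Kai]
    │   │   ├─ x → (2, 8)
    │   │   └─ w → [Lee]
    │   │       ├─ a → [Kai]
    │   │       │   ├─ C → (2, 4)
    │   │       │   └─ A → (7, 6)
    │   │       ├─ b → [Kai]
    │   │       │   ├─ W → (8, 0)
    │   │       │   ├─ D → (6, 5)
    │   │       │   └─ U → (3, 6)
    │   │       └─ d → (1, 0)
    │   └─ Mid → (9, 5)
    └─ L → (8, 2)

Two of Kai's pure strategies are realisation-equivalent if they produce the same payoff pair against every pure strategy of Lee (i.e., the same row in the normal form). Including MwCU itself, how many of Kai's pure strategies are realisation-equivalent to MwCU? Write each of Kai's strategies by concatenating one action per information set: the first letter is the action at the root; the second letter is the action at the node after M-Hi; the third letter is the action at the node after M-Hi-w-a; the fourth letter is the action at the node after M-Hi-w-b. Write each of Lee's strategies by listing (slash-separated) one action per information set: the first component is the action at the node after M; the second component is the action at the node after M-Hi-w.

1

Row for MwCU (columns Hi/a, Hi/b, Hi/d, Mid/a, Mid/b, Mid/d): (2,4) (3,6) (1,0) (9,5) (9,5) (9,5).
Every one of Kai's information sets is on the play path for some reply by Lee when Kai follows MwCU.
Changing the action at any of them therefore changes at least one column, so only MwCU itself gives this row.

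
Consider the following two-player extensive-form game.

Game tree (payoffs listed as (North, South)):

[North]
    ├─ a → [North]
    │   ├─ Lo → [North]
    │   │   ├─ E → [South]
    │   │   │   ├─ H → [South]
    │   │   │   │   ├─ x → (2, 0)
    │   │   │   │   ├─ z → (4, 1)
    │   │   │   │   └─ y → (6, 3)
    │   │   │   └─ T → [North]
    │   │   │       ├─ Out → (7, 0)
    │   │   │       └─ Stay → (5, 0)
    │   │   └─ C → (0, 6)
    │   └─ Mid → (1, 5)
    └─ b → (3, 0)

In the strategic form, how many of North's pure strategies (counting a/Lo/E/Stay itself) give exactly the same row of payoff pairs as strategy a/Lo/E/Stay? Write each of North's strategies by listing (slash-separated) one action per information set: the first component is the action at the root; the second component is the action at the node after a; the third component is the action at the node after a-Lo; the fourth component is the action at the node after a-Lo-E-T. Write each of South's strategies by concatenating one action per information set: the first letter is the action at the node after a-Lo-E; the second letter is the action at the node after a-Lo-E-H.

Row for a/Lo/E/Stay (columns Hx, Hz, Hy, Tx, Tz, Ty): (2,0) (4,1) (6,3) (5,0) (5,0) (5,0).
Every one of North's information sets is on the play path for some reply by South when North follows a/Lo/E/Stay.
Changing the action at any of them therefore changes at least one column, so only a/Lo/E/Stay itself gives this row.

1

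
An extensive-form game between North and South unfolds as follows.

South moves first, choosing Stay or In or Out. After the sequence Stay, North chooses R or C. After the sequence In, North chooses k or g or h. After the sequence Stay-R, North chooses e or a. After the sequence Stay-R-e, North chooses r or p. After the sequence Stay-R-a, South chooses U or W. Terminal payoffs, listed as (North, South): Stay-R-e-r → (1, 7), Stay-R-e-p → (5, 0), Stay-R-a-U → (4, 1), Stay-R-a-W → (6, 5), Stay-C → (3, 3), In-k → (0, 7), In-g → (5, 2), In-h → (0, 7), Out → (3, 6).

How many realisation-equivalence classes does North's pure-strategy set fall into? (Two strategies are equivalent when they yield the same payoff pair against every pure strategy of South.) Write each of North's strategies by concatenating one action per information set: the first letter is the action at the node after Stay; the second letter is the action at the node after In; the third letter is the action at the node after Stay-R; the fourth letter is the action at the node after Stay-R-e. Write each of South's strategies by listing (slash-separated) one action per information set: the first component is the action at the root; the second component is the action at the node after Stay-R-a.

North has 24 pure strategies: Rker, Rkep, Rkar, Rkap, Rger, Rgep, Rgar, Rgap, Rher, Rhep, Rhar, Rhap, Cker, Ckep, Ckar, Ckap, Cger, Cgep, Cgar, Cgap, Cher, Chep, Char, Chap. Columns: Stay/U, Stay/W, In/U, In/W, Out/U, Out/W.
{Rker, Rher} → row (1,7) (1,7) (0,7) (0,7) (3,6) (3,6)
{Rkep, Rhep} → row (5,0) (5,0) (0,7) (0,7) (3,6) (3,6)
{Rkar, Rkap, Rhar, Rhap} → row (4,1) (6,5) (0,7) (0,7) (3,6) (3,6)
{Rger} → row (1,7) (1,7) (5,2) (5,2) (3,6) (3,6)
{Rgep} → row (5,0) (5,0) (5,2) (5,2) (3,6) (3,6)
{Rgar, Rgap} → row (4,1) (6,5) (5,2) (5,2) (3,6) (3,6)
{Cker, Ckep, Ckar, Ckap, Cher, Chep, Char, Chap} → row (3,3) (3,3) (0,7) (0,7) (3,6) (3,6)
{Cger, Cgep, Cgar, Cgap} → row (3,3) (3,3) (5,2) (5,2) (3,6) (3,6)
That's 8 distinct rows out of 24 strategies.

8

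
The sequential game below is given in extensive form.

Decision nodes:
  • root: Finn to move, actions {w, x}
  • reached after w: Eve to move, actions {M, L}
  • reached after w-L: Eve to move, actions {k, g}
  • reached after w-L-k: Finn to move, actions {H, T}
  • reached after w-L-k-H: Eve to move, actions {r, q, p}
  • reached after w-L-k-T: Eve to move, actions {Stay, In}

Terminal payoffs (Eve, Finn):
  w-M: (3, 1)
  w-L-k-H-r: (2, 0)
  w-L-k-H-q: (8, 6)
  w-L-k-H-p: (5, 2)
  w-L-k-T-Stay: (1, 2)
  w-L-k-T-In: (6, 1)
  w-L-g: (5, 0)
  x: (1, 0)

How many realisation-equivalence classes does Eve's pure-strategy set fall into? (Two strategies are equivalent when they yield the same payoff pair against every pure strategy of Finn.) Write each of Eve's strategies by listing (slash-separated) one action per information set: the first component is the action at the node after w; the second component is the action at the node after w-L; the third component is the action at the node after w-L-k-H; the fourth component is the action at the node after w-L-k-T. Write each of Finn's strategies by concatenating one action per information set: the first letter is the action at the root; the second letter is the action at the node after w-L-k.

Eve has 24 pure strategies: M/k/r/Stay, M/k/r/In, M/k/q/Stay, M/k/q/In, M/k/p/Stay, M/k/p/In, M/g/r/Stay, M/g/r/In, M/g/q/Stay, M/g/q/In, M/g/p/Stay, M/g/p/In, L/k/r/Stay, L/k/r/In, L/k/q/Stay, L/k/q/In, L/k/p/Stay, L/k/p/In, L/g/r/Stay, L/g/r/In, L/g/q/Stay, L/g/q/In, L/g/p/Stay, L/g/p/In. Columns: wH, wT, xH, xT.
{M/k/r/Stay, M/k/r/In, M/k/q/Stay, M/k/q/In, M/k/p/Stay, M/k/p/In, M/g/r/Stay, M/g/r/In, M/g/q/Stay, M/g/q/In, M/g/p/Stay, M/g/p/In} → row (3,1) (3,1) (1,0) (1,0)
{L/k/r/Stay} → row (2,0) (1,2) (1,0) (1,0)
{L/k/r/In} → row (2,0) (6,1) (1,0) (1,0)
{L/k/q/Stay} → row (8,6) (1,2) (1,0) (1,0)
{L/k/q/In} → row (8,6) (6,1) (1,0) (1,0)
{L/k/p/Stay} → row (5,2) (1,2) (1,0) (1,0)
{L/k/p/In} → row (5,2) (6,1) (1,0) (1,0)
{L/g/r/Stay, L/g/r/In, L/g/q/Stay, L/g/q/In, L/g/p/Stay, L/g/p/In} → row (5,0) (5,0) (1,0) (1,0)
That's 8 distinct rows out of 24 strategies.

8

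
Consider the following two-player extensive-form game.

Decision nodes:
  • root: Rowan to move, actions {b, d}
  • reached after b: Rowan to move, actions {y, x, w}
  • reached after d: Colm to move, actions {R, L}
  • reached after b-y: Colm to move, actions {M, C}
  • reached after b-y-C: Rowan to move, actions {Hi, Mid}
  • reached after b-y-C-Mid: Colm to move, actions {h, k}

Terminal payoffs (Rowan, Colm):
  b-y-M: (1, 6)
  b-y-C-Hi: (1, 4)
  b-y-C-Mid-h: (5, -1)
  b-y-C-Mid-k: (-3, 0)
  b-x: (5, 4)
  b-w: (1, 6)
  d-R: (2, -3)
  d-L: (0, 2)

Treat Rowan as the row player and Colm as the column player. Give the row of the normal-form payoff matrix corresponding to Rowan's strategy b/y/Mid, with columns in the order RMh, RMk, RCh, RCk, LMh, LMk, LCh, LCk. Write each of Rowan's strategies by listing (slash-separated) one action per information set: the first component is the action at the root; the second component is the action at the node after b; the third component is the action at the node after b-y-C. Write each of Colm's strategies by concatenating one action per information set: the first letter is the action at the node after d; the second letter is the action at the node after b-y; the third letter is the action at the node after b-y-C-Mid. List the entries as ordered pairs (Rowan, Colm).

vs RMh: Rowan plays b → Rowan plays y at [b] → Colm plays M at [b-y] → (1, 6)
vs RMk: Rowan plays b → Rowan plays y at [b] → Colm plays M at [b-y] → (1, 6)
vs RCh: Rowan plays b → Rowan plays y at [b] → Colm plays C at [b-y] → Rowan plays Mid at [b-y-C] → Colm plays h at [b-y-C-Mid] → (5, -1)
vs RCk: Rowan plays b → Rowan plays y at [b] → Colm plays C at [b-y] → Rowan plays Mid at [b-y-C] → Colm plays k at [b-y-C-Mid] → (-3, 0)
vs LMh: Rowan plays b → Rowan plays y at [b] → Colm plays M at [b-y] → (1, 6)
vs LMk: Rowan plays b → Rowan plays y at [b] → Colm plays M at [b-y] → (1, 6)
vs LCh: Rowan plays b → Rowan plays y at [b] → Colm plays C at [b-y] → Rowan plays Mid at [b-y-C] → Colm plays h at [b-y-C-Mid] → (5, -1)
vs LCk: Rowan plays b → Rowan plays y at [b] → Colm plays C at [b-y] → Rowan plays Mid at [b-y-C] → Colm plays k at [b-y-C-Mid] → (-3, 0)

(1,6) (1,6) (5,-1) (-3,0) (1,6) (1,6) (5,-1) (-3,0)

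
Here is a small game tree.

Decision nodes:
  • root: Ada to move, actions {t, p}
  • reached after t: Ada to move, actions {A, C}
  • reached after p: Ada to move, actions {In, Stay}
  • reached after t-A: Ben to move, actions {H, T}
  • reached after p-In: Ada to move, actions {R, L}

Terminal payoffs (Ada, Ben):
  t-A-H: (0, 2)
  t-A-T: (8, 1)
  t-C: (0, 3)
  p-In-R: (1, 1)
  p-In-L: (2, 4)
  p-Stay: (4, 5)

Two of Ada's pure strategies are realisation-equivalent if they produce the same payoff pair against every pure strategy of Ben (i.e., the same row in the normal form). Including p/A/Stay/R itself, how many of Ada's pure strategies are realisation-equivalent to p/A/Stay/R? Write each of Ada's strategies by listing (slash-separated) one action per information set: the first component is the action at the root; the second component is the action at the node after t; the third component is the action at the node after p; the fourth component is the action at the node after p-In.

4

Row for p/A/Stay/R (columns H, T): (4,5) (4,5).
Under p/A/Stay/R, Ada's choice at the node after t and at the node after p-In can never be reached regardless of what Ben does, so varying those choices leaves every outcome unchanged.
Holding the reachable choices fixed and varying the unreachable ones freely already gives 2 × 2 = 4 equivalent strategies.
No other strategy reproduces this row, so those 4 are the full class: p/A/Stay/R, p/A/Stay/L, p/C/Stay/R, p/C/Stay/L.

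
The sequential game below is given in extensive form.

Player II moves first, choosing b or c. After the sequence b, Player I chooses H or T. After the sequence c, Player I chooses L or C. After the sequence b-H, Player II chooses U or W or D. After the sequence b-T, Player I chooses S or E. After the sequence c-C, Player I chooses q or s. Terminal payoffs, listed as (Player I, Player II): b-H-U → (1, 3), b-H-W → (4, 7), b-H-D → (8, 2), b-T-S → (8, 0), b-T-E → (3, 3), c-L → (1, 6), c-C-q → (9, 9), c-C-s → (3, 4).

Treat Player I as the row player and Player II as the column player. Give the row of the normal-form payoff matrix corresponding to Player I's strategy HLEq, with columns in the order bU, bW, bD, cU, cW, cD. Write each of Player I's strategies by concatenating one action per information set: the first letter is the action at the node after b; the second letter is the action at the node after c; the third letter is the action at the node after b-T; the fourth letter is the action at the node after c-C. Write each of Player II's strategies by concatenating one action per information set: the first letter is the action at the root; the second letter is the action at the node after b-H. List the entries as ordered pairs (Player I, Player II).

(1,3) (4,7) (8,2) (1,6) (1,6) (1,6)

vs bU: Player II plays b → Player I plays H at [b] → Player II plays U at [b-H] → (1, 3)
vs bW: Player II plays b → Player I plays H at [b] → Player II plays W at [b-H] → (4, 7)
vs bD: Player II plays b → Player I plays H at [b] → Player II plays D at [b-H] → (8, 2)
vs cU: Player II plays c → Player I plays L at [c] → (1, 6)
vs cW: Player II plays c → Player I plays L at [c] → (1, 6)
vs cD: Player II plays c → Player I plays L at [c] → (1, 6)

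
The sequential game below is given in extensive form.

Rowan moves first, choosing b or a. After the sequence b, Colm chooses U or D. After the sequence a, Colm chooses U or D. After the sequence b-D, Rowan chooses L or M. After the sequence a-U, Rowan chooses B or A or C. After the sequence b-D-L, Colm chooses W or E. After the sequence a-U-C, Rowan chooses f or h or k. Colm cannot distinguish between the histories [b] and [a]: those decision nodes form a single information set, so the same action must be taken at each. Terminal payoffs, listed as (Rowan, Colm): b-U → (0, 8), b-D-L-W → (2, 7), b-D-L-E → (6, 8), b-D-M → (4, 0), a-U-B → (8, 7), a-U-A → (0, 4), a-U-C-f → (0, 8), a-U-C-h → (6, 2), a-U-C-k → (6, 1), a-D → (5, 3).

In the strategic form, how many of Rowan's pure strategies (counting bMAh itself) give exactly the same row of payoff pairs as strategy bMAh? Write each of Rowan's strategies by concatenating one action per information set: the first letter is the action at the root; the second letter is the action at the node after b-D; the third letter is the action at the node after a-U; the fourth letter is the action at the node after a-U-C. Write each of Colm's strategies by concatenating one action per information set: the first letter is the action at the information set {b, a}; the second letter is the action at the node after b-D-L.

Row for bMAh (columns UW, UE, DW, DE): (0,8) (0,8) (4,0) (4,0).
Under bMAh, Rowan's choice at the node after a-U and at the node after a-U-C can never be reached regardless of what Colm does, so varying those choices leaves every outcome unchanged.
Holding the reachable choices fixed and varying the unreachable ones freely already gives 3 × 3 = 9 equivalent strategies.
No other strategy reproduces this row, so those 9 are the full class: bMBf, bMBh, bMBk, bMAf, bMAh, bMAk, bMCf, bMCh, bMCk.

9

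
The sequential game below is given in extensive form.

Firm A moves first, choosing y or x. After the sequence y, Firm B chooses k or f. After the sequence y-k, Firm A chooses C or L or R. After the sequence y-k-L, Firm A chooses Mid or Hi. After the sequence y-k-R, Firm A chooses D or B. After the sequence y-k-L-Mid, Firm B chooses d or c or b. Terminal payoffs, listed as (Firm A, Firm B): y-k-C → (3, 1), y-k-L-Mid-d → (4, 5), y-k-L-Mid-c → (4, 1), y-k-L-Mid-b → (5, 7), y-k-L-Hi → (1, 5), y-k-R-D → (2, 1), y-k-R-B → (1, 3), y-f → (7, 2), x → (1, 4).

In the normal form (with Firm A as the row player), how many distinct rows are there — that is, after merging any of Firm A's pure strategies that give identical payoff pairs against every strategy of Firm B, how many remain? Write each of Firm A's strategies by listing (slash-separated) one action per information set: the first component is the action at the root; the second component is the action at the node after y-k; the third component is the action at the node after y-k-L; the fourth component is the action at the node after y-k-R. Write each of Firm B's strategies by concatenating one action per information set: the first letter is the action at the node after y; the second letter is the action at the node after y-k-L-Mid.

6

Firm A has 24 pure strategies: y/C/Mid/D, y/C/Mid/B, y/C/Hi/D, y/C/Hi/B, y/L/Mid/D, y/L/Mid/B, y/L/Hi/D, y/L/Hi/B, y/R/Mid/D, y/R/Mid/B, y/R/Hi/D, y/R/Hi/B, x/C/Mid/D, x/C/Mid/B, x/C/Hi/D, x/C/Hi/B, x/L/Mid/D, x/L/Mid/B, x/L/Hi/D, x/L/Hi/B, x/R/Mid/D, x/R/Mid/B, x/R/Hi/D, x/R/Hi/B. Columns: kd, kc, kb, fd, fc, fb.
{y/C/Mid/D, y/C/Mid/B, y/C/Hi/D, y/C/Hi/B} → row (3,1) (3,1) (3,1) (7,2) (7,2) (7,2)
{y/L/Mid/D, y/L/Mid/B} → row (4,5) (4,1) (5,7) (7,2) (7,2) (7,2)
{y/L/Hi/D, y/L/Hi/B} → row (1,5) (1,5) (1,5) (7,2) (7,2) (7,2)
{y/R/Mid/D, y/R/Hi/D} → row (2,1) (2,1) (2,1) (7,2) (7,2) (7,2)
{y/R/Mid/B, y/R/Hi/B} → row (1,3) (1,3) (1,3) (7,2) (7,2) (7,2)
{x/C/Mid/D, x/C/Mid/B, x/C/Hi/D, x/C/Hi/B, x/L/Mid/D, x/L/Mid/B, x/L/Hi/D, x/L/Hi/B, x/R/Mid/D, x/R/Mid/B, x/R/Hi/D, x/R/Hi/B} → row (1,4) (1,4) (1,4) (1,4) (1,4) (1,4)
That's 6 distinct rows out of 24 strategies.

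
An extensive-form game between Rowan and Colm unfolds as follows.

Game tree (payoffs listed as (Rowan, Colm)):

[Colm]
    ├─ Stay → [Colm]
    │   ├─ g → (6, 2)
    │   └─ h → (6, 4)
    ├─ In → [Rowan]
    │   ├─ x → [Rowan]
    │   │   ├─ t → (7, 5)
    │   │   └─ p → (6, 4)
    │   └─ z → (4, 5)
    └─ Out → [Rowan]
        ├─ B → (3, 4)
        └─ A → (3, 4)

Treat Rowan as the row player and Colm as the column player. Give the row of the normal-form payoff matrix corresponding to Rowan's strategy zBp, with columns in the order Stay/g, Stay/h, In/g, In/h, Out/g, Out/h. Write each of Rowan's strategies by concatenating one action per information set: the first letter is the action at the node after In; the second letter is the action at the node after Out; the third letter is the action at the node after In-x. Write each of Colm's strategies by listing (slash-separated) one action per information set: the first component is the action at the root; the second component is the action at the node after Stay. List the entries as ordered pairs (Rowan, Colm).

(6,2) (6,4) (4,5) (4,5) (3,4) (3,4)

vs Stay/g: Colm plays Stay → Colm plays g at [Stay] → (6, 2)
vs Stay/h: Colm plays Stay → Colm plays h at [Stay] → (6, 4)
vs In/g: Colm plays In → Rowan plays z at [In] → (4, 5)
vs In/h: Colm plays In → Rowan plays z at [In] → (4, 5)
vs Out/g: Colm plays Out → Rowan plays B at [Out] → (3, 4)
vs Out/h: Colm plays Out → Rowan plays B at [Out] → (3, 4)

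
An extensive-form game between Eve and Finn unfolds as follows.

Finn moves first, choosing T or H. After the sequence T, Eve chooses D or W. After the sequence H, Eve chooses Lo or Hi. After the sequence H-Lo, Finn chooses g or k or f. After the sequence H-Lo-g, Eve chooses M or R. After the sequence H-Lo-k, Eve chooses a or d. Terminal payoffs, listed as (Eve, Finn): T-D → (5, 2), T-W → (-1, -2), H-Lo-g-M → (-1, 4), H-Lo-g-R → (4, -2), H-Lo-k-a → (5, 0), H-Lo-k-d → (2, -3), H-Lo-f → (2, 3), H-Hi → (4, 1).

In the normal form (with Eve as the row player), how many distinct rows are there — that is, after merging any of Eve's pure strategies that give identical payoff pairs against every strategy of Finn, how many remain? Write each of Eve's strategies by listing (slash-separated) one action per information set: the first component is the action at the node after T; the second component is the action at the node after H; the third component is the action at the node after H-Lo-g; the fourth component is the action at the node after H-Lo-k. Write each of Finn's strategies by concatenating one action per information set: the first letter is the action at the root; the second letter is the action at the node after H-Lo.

Eve has 16 pure strategies: D/Lo/M/a, D/Lo/M/d, D/Lo/R/a, D/Lo/R/d, D/Hi/M/a, D/Hi/M/d, D/Hi/R/a, D/Hi/R/d, W/Lo/M/a, W/Lo/M/d, W/Lo/R/a, W/Lo/R/d, W/Hi/M/a, W/Hi/M/d, W/Hi/R/a, W/Hi/R/d. Columns: Tg, Tk, Tf, Hg, Hk, Hf.
{D/Lo/M/a} → row (5,2) (5,2) (5,2) (-1,4) (5,0) (2,3)
{D/Lo/M/d} → row (5,2) (5,2) (5,2) (-1,4) (2,-3) (2,3)
{D/Lo/R/a} → row (5,2) (5,2) (5,2) (4,-2) (5,0) (2,3)
{D/Lo/R/d} → row (5,2) (5,2) (5,2) (4,-2) (2,-3) (2,3)
{D/Hi/M/a, D/Hi/M/d, D/Hi/R/a, D/Hi/R/d} → row (5,2) (5,2) (5,2) (4,1) (4,1) (4,1)
{W/Lo/M/a} → row (-1,-2) (-1,-2) (-1,-2) (-1,4) (5,0) (2,3)
{W/Lo/M/d} → row (-1,-2) (-1,-2) (-1,-2) (-1,4) (2,-3) (2,3)
{W/Lo/R/a} → row (-1,-2) (-1,-2) (-1,-2) (4,-2) (5,0) (2,3)
{W/Lo/R/d} → row (-1,-2) (-1,-2) (-1,-2) (4,-2) (2,-3) (2,3)
{W/Hi/M/a, W/Hi/M/d, W/Hi/R/a, W/Hi/R/d} → row (-1,-2) (-1,-2) (-1,-2) (4,1) (4,1) (4,1)
That's 10 distinct rows out of 16 strategies.

10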